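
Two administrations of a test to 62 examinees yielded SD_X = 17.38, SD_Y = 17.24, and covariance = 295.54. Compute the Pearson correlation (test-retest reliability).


r = cov(X,Y) / (SD_X * SD_Y)
r = 295.54 / (17.38 * 17.24)
r = 295.54 / 299.6312
r = 0.9863

0.9863


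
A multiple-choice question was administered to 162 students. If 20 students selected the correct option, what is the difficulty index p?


Item difficulty p = number correct / total examinees
p = 20 / 162
p = 0.1235

0.1235


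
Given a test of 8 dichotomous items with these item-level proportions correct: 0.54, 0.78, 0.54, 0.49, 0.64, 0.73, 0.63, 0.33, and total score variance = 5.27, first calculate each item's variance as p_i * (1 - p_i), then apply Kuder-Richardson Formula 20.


For each item, compute p_i * q_i:
  Item 1: 0.54 * 0.46 = 0.2484
  Item 2: 0.78 * 0.22 = 0.1716
  Item 3: 0.54 * 0.46 = 0.2484
  Item 4: 0.49 * 0.51 = 0.2499
  Item 5: 0.64 * 0.36 = 0.2304
  Item 6: 0.73 * 0.27 = 0.1971
  Item 7: 0.63 * 0.37 = 0.2331
  Item 8: 0.33 * 0.67 = 0.2211
Sum(p_i * q_i) = 0.2484 + 0.1716 + 0.2484 + 0.2499 + 0.2304 + 0.1971 + 0.2331 + 0.2211 = 1.8
KR-20 = (k/(k-1)) * (1 - Sum(p_i*q_i) / Var_total)
= (8/7) * (1 - 1.8/5.27)
= 1.1429 * 0.6584
KR-20 = 0.7525

0.7525


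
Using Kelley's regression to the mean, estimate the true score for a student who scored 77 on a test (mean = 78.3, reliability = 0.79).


T_est = rxx * X + (1 - rxx) * mean
T_est = 0.79 * 77 + 0.21 * 78.3
T_est = 60.83 + 16.443
T_est = 77.273

77.273


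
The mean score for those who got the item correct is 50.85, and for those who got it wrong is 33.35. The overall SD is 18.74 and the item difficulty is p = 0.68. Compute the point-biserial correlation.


q = 1 - p = 0.32
rpb = ((M1 - M0) / SD) * sqrt(p * q)
rpb = ((50.85 - 33.35) / 18.74) * sqrt(0.68 * 0.32)
rpb = 0.4356

0.4356


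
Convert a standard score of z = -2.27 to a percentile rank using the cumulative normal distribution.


CDF(z) = 0.5 * (1 + erf(z/sqrt(2)))
erf(-1.6051) = -0.9768
CDF = 0.0116
Percentile rank = 0.0116 * 100 = 1.16

1.16


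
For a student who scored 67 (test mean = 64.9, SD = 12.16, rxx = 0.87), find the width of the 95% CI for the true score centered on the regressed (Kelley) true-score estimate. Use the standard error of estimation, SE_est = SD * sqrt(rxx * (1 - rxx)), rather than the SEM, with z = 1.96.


True score estimate = 0.87*67 + 0.13*64.9 = 66.727
SE_est = SD * sqrt(rxx * (1 - rxx)) = 12.16 * sqrt(0.87 * 0.13) = 12.16 * sqrt(0.1131) = 4.08945
CI = T_est +/- z * SE_est, so width = 2 * z * SE_est = 2 * 1.96 * 4.08945
Width = 16.0306

16.0306


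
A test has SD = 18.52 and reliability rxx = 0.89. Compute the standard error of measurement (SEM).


SEM = SD * sqrt(1 - rxx)
SEM = 18.52 * sqrt(1 - 0.89)
SEM = 18.52 * sqrt(0.11) = 18.52 * 0.331662
SEM = 6.1424

6.1424


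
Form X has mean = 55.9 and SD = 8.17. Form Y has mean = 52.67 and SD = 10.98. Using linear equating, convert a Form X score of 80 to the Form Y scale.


slope = SD_Y / SD_X = 10.98 / 8.17 ~ 1.3439
intercept = mean_Y - slope * mean_X = 52.67 - (10.98 / 8.17) * 55.9 ~ -22.4563
Y = slope * X + intercept. To avoid rounding drift from the rounded slope/intercept, evaluate the equivalent form Y = mean_Y + SD_Y * (X - mean_X) / SD_X at full precision:
Y = 52.67 + 10.98 * (80 - 55.9) / 8.17
Y = 52.67 + 10.98 * 24.1 / 8.17
Y = 52.67 + 264.618 / 8.17
Y = 52.67 + 32.389
Y = 85.059

85.059


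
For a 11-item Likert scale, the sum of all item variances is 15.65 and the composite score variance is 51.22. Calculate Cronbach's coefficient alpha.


alpha = (k/(k-1)) * (1 - sum(si^2)/s_total^2)
= (11/10) * (1 - 15.65/51.22)
alpha = 0.7639

0.7639


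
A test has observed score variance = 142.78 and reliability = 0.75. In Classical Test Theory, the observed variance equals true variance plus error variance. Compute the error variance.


var_true = rxx * var_obs = 0.75 * 142.78 = 107.085
var_error = var_obs - var_true
var_error = 142.78 - 107.085
var_error = 35.695

35.695


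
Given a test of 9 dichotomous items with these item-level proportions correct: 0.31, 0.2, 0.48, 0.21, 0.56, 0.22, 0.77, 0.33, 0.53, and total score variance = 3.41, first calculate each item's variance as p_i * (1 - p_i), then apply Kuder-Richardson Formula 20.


For each item, compute p_i * q_i:
  Item 1: 0.31 * 0.69 = 0.2139
  Item 2: 0.2 * 0.8 = 0.16
  Item 3: 0.48 * 0.52 = 0.2496
  Item 4: 0.21 * 0.79 = 0.1659
  Item 5: 0.56 * 0.44 = 0.2464
  Item 6: 0.22 * 0.78 = 0.1716
  Item 7: 0.77 * 0.23 = 0.1771
  Item 8: 0.33 * 0.67 = 0.2211
  Item 9: 0.53 * 0.47 = 0.2491
Sum(p_i * q_i) = 0.2139 + 0.16 + 0.2496 + 0.1659 + 0.2464 + 0.1716 + 0.1771 + 0.2211 + 0.2491 = 1.8547
KR-20 = (k/(k-1)) * (1 - Sum(p_i*q_i) / Var_total)
= (9/8) * (1 - 1.8547/3.41)
= 1.125 * 0.4561
KR-20 = 0.5131

0.5131


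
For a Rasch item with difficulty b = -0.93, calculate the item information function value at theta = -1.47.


P = 1/(1+exp(-(-1.47--0.93))) = 0.3682
I = P*(1-P) = 0.3682 * 0.6318
I = 0.2326

0.2326


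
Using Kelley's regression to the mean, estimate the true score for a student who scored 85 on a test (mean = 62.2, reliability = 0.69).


T_est = rxx * X + (1 - rxx) * mean
T_est = 0.69 * 85 + 0.31 * 62.2
T_est = 58.65 + 19.282
T_est = 77.932

77.932


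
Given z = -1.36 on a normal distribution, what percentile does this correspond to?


CDF(z) = 0.5 * (1 + erf(z/sqrt(2)))
erf(-0.9617) = -0.8262
CDF = 0.0869
Percentile rank = 0.0869 * 100 = 8.69

8.69


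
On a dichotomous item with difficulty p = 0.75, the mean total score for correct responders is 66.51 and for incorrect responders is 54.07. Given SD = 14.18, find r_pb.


q = 1 - p = 0.25
rpb = ((M1 - M0) / SD) * sqrt(p * q)
rpb = ((66.51 - 54.07) / 14.18) * sqrt(0.75 * 0.25)
rpb = 0.3799

0.3799


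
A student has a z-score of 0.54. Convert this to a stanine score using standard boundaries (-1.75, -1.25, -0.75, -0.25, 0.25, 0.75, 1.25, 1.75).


Stanine boundaries: [-1.75, -1.25, -0.75, -0.25, 0.25, 0.75, 1.25, 1.75]
z = 0.54
Check each boundary:
  z >= -1.75 -> could be stanine 2
  z >= -1.25 -> could be stanine 3
  z >= -0.75 -> could be stanine 4
  z >= -0.25 -> could be stanine 5
  z >= 0.25 -> could be stanine 6
  z < 0.75
  z < 1.25
  z < 1.75
Highest qualifying boundary gives stanine = 6

6


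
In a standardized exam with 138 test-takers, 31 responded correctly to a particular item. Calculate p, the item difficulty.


Item difficulty p = number correct / total examinees
p = 31 / 138
p = 0.2246

0.2246


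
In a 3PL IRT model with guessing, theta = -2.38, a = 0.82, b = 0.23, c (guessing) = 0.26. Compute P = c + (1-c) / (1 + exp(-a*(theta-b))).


logit = 0.82*(-2.38 - 0.23) = -2.1402
P* = 1/(1 + exp(--2.1402)) = 0.1053
P = 0.26 + (1 - 0.26) * 0.1053
P = 0.3379

0.3379


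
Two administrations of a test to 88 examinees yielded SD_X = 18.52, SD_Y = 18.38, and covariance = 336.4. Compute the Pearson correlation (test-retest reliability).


r = cov(X,Y) / (SD_X * SD_Y)
r = 336.4 / (18.52 * 18.38)
r = 336.4 / 340.3976
r = 0.9883

0.9883


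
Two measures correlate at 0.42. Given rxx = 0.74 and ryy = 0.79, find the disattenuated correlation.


r_corrected = rxy / sqrt(rxx * ryy)
= 0.42 / sqrt(0.74 * 0.79)
= 0.42 / sqrt(0.5846)
= 0.42 / 0.764591
r_corrected = 0.5493

0.5493


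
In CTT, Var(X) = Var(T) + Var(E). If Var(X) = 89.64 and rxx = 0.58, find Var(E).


var_true = rxx * var_obs = 0.58 * 89.64 = 51.9912
var_error = var_obs - var_true
var_error = 89.64 - 51.9912
var_error = 37.6488

37.6488


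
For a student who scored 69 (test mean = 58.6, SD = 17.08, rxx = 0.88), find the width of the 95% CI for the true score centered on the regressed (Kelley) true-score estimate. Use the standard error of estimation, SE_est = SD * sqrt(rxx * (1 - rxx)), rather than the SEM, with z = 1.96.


True score estimate = 0.88*69 + 0.12*58.6 = 67.752
SE_est = SD * sqrt(rxx * (1 - rxx)) = 17.08 * sqrt(0.88 * 0.12) = 17.08 * sqrt(0.1056) = 5.550343
CI = T_est +/- z * SE_est, so width = 2 * z * SE_est = 2 * 1.96 * 5.550343
Width = 21.7573

21.7573


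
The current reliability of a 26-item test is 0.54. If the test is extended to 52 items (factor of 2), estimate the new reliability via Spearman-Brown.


r_new = (n * rxx) / (1 + (n-1) * rxx)
r_new = (2 * 0.54) / (1 + 1 * 0.54)
r_new = 1.08 / 1.54
r_new = 0.7013

0.7013


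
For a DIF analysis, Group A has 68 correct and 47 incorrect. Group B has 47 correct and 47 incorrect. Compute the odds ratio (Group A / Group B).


Odds_A = 68/47 = 1.4468
Odds_B = 47/47 = 1.0
OR = Odds_A / Odds_B = 1.4468 / 1.0
Exactly, OR = (68 * 47) / (47 * 47) = 3196 / 2209
OR = 1.4468

1.4468


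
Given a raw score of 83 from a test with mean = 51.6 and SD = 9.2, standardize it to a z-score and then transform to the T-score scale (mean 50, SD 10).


z = (X - mean) / SD = (83 - 51.6) / 9.2
z = 31.4 / 9.2
z = 3.413
T-score = T = 50 + 10z
Carry z at full precision (z = 31.4 / 9.2) into the conversion:
T-score = 50 + 10 * (31.4 / 9.2) = 50 + 314 / 9.2
T-score = 50 + 34.1304
T-score = 84.1304

84.1304


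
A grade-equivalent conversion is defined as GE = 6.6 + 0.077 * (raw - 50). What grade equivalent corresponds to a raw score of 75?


raw - median = 75 - 50 = 25
slope * diff = 0.077 * 25 = 1.925
GE = 6.6 + 1.925
GE = 8.525

8.525


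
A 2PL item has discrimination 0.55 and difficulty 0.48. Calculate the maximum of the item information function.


For 2PL, max info at theta = b = 0.48
I_max = a^2 / 4 = 0.55^2 / 4
= 0.3025 / 4
I_max = 0.0756

0.0756


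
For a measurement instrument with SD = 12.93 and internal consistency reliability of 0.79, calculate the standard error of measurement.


SEM = SD * sqrt(1 - rxx)
SEM = 12.93 * sqrt(1 - 0.79)
SEM = 12.93 * sqrt(0.21) = 12.93 * 0.458258
SEM = 5.9253

5.9253


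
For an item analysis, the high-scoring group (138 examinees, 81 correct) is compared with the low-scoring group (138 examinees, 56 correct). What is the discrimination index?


p_upper = 81/138 = 0.587
p_lower = 56/138 = 0.4058
D = 0.587 - 0.4058 = 0.1812

0.1812


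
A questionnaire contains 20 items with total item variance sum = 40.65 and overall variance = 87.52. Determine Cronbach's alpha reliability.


alpha = (k/(k-1)) * (1 - sum(si^2)/s_total^2)
= (20/19) * (1 - 40.65/87.52)
alpha = 0.5637

0.5637


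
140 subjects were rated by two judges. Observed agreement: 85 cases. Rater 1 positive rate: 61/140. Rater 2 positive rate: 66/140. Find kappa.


P_o = 85/140 = 0.607143
P_e = (61*66 + 79*74) / 19600 = 0.503673
kappa = (P_o - P_e) / (1 - P_e)
kappa = (0.607143 - 0.503673) / (1 - 0.503673)
kappa = 0.2085

0.2085


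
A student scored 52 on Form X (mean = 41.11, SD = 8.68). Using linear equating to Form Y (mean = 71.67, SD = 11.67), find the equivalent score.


slope = SD_Y / SD_X = 11.67 / 8.68 ~ 1.3445
intercept = mean_Y - slope * mean_X = 71.67 - (11.67 / 8.68) * 41.11 ~ 16.3988
Y = slope * X + intercept. To avoid rounding drift from the rounded slope/intercept, evaluate the equivalent form Y = mean_Y + SD_Y * (X - mean_X) / SD_X at full precision:
Y = 71.67 + 11.67 * (52 - 41.11) / 8.68
Y = 71.67 + 11.67 * 10.89 / 8.68
Y = 71.67 + 127.0863 / 8.68
Y = 71.67 + 14.6413
Y = 86.3113

86.3113


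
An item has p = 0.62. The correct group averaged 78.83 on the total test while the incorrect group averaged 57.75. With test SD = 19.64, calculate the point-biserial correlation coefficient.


q = 1 - p = 0.38
rpb = ((M1 - M0) / SD) * sqrt(p * q)
rpb = ((78.83 - 57.75) / 19.64) * sqrt(0.62 * 0.38)
rpb = 0.521

0.521


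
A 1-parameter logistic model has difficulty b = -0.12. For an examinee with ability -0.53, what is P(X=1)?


theta - b = -0.53 - -0.12 = -0.41
exp(-(theta - b)) = exp(0.41) = 1.5068
P = 1 / (1 + 1.5068)
P = 0.3989

0.3989


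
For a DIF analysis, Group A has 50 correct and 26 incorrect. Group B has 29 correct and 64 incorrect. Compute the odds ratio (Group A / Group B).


Odds_A = 50/26 = 1.9231
Odds_B = 29/64 = 0.4531
OR = Odds_A / Odds_B = 1.9231 / 0.4531
Exactly, OR = (50 * 64) / (26 * 29) = 3200 / 754
OR = 4.244

4.244


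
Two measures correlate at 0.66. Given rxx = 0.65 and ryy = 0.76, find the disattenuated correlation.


r_corrected = rxy / sqrt(rxx * ryy)
= 0.66 / sqrt(0.65 * 0.76)
= 0.66 / sqrt(0.494)
= 0.66 / 0.702851
r_corrected = 0.939

0.939


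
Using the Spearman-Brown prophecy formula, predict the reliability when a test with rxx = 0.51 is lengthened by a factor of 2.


r_new = (n * rxx) / (1 + (n-1) * rxx)
r_new = (2 * 0.51) / (1 + 1 * 0.51)
r_new = 1.02 / 1.51
r_new = 0.6755

0.6755


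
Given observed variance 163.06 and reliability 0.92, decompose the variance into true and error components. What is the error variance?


var_true = rxx * var_obs = 0.92 * 163.06 = 150.0152
var_error = var_obs - var_true
var_error = 163.06 - 150.0152
var_error = 13.0448

13.0448


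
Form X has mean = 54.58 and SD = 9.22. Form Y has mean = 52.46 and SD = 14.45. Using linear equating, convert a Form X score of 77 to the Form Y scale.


slope = SD_Y / SD_X = 14.45 / 9.22 ~ 1.5672
intercept = mean_Y - slope * mean_X = 52.46 - (14.45 / 9.22) * 54.58 ~ -33.0802
Y = slope * X + intercept. To avoid rounding drift from the rounded slope/intercept, evaluate the equivalent form Y = mean_Y + SD_Y * (X - mean_X) / SD_X at full precision:
Y = 52.46 + 14.45 * (77 - 54.58) / 9.22
Y = 52.46 + 14.45 * 22.42 / 9.22
Y = 52.46 + 323.969 / 9.22
Y = 52.46 + 35.1376
Y = 87.5976

87.5976


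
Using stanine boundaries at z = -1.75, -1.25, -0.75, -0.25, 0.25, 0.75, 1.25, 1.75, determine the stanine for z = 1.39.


Stanine boundaries: [-1.75, -1.25, -0.75, -0.25, 0.25, 0.75, 1.25, 1.75]
z = 1.39
Check each boundary:
  z >= -1.75 -> could be stanine 2
  z >= -1.25 -> could be stanine 3
  z >= -0.75 -> could be stanine 4
  z >= -0.25 -> could be stanine 5
  z >= 0.25 -> could be stanine 6
  z >= 0.75 -> could be stanine 7
  z >= 1.25 -> could be stanine 8
  z < 1.75
Highest qualifying boundary gives stanine = 8

8


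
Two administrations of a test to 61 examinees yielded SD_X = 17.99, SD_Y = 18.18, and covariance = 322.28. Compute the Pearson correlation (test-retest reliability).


r = cov(X,Y) / (SD_X * SD_Y)
r = 322.28 / (17.99 * 18.18)
r = 322.28 / 327.0582
r = 0.9854

0.9854


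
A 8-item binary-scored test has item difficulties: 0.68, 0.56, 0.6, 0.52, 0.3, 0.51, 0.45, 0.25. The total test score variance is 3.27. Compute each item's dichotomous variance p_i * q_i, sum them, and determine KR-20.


For each item, compute p_i * q_i:
  Item 1: 0.68 * 0.32 = 0.2176
  Item 2: 0.56 * 0.44 = 0.2464
  Item 3: 0.6 * 0.4 = 0.24
  Item 4: 0.52 * 0.48 = 0.2496
  Item 5: 0.3 * 0.7 = 0.21
  Item 6: 0.51 * 0.49 = 0.2499
  Item 7: 0.45 * 0.55 = 0.2475
  Item 8: 0.25 * 0.75 = 0.1875
Sum(p_i * q_i) = 0.2176 + 0.2464 + 0.24 + 0.2496 + 0.21 + 0.2499 + 0.2475 + 0.1875 = 1.8485
KR-20 = (k/(k-1)) * (1 - Sum(p_i*q_i) / Var_total)
= (8/7) * (1 - 1.8485/3.27)
= 1.1429 * 0.4347
KR-20 = 0.4968

0.4968


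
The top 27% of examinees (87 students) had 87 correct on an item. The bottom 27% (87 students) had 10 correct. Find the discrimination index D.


p_upper = 87/87 = 1.0
p_lower = 10/87 = 0.1149
D = 1.0 - 0.1149 = 0.8851

0.8851


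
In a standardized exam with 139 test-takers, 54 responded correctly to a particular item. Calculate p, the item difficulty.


Item difficulty p = number correct / total examinees
p = 54 / 139
p = 0.3885

0.3885


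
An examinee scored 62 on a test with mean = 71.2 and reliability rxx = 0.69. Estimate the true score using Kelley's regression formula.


T_est = rxx * X + (1 - rxx) * mean
T_est = 0.69 * 62 + 0.31 * 71.2
T_est = 42.78 + 22.072
T_est = 64.852

64.852


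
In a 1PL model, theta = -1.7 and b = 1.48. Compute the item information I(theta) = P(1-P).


P = 1/(1+exp(-(-1.7-1.48))) = 0.0399
I = P*(1-P) = 0.0399 * 0.9601
I = 0.0383

0.0383


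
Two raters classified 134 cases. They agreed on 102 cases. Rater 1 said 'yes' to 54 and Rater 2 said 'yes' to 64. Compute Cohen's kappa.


P_o = 102/134 = 0.761194
P_e = (54*64 + 80*70) / 17956 = 0.504344
kappa = (P_o - P_e) / (1 - P_e)
kappa = (0.761194 - 0.504344) / (1 - 0.504344)
kappa = 0.5182

0.5182


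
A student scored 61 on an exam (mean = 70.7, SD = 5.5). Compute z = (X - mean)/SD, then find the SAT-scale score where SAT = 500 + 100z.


z = (X - mean) / SD = (61 - 70.7) / 5.5
z = -9.7 / 5.5
z = -1.7636
SAT-scale = SAT = 500 + 100z
Carry z at full precision (z = -9.7 / 5.5) into the conversion:
SAT-scale = 500 + 100 * (-9.7 / 5.5) = 500 + -970 / 5.5
SAT-scale = 500 + -176.3636
SAT-scale = 323.6364

323.6364


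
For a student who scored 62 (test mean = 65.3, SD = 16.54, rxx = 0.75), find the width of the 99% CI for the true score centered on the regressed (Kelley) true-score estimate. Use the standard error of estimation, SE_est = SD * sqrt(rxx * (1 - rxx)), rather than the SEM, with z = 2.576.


True score estimate = 0.75*62 + 0.25*65.3 = 62.825
SE_est = SD * sqrt(rxx * (1 - rxx)) = 16.54 * sqrt(0.75 * 0.25) = 16.54 * sqrt(0.1875) = 7.16203
CI = T_est +/- z * SE_est, so width = 2 * z * SE_est = 2 * 2.576 * 7.16203
Width = 36.8988

36.8988


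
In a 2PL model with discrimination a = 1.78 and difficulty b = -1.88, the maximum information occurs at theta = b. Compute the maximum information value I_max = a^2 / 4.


For 2PL, max info at theta = b = -1.88
I_max = a^2 / 4 = 1.78^2 / 4
= 3.1684 / 4
I_max = 0.7921

0.7921


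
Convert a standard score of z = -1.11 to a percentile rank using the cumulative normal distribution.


CDF(z) = 0.5 * (1 + erf(z/sqrt(2)))
erf(-0.7849) = -0.733
CDF = 0.1335
Percentile rank = 0.1335 * 100 = 13.35

13.35


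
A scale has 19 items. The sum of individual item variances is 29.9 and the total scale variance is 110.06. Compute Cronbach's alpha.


alpha = (k/(k-1)) * (1 - sum(si^2)/s_total^2)
= (19/18) * (1 - 29.9/110.06)
alpha = 0.7688

0.7688


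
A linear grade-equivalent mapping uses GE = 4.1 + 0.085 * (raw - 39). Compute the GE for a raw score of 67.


raw - median = 67 - 39 = 28
slope * diff = 0.085 * 28 = 2.38
GE = 4.1 + 2.38
GE = 6.48

6.48


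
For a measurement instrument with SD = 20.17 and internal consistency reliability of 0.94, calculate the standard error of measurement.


SEM = SD * sqrt(1 - rxx)
SEM = 20.17 * sqrt(1 - 0.94)
SEM = 20.17 * sqrt(0.06) = 20.17 * 0.244949
SEM = 4.9406

4.9406


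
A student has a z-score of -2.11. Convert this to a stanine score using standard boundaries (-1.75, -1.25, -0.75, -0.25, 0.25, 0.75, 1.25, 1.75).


Stanine boundaries: [-1.75, -1.25, -0.75, -0.25, 0.25, 0.75, 1.25, 1.75]
z = -2.11
Check each boundary:
  z < -1.75
  z < -1.25
  z < -0.75
  z < -0.25
  z < 0.25
  z < 0.75
  z < 1.25
  z < 1.75
Highest qualifying boundary gives stanine = 1

1


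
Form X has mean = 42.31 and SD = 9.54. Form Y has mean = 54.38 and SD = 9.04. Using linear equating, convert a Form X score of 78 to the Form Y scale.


slope = SD_Y / SD_X = 9.04 / 9.54 ~ 0.9476
intercept = mean_Y - slope * mean_X = 54.38 - (9.04 / 9.54) * 42.31 ~ 14.2875
Y = slope * X + intercept. To avoid rounding drift from the rounded slope/intercept, evaluate the equivalent form Y = mean_Y + SD_Y * (X - mean_X) / SD_X at full precision:
Y = 54.38 + 9.04 * (78 - 42.31) / 9.54
Y = 54.38 + 9.04 * 35.69 / 9.54
Y = 54.38 + 322.6376 / 9.54
Y = 54.38 + 33.8195
Y = 88.1995

88.1995


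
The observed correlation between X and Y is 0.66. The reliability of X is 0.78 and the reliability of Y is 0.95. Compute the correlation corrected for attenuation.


r_corrected = rxy / sqrt(rxx * ryy)
= 0.66 / sqrt(0.78 * 0.95)
= 0.66 / sqrt(0.741)
= 0.66 / 0.860814
r_corrected = 0.7667

0.7667


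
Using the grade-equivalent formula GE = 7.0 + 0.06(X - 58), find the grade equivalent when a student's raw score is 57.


raw - median = 57 - 58 = -1
slope * diff = 0.06 * -1 = -0.06
GE = 7.0 + -0.06
GE = 6.94

6.94


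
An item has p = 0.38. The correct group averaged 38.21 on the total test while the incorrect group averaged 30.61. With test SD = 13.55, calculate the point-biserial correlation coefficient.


q = 1 - p = 0.62
rpb = ((M1 - M0) / SD) * sqrt(p * q)
rpb = ((38.21 - 30.61) / 13.55) * sqrt(0.38 * 0.62)
rpb = 0.2722

0.2722


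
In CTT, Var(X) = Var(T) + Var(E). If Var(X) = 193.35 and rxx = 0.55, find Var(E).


var_true = rxx * var_obs = 0.55 * 193.35 = 106.3425
var_error = var_obs - var_true
var_error = 193.35 - 106.3425
var_error = 87.0075

87.0075


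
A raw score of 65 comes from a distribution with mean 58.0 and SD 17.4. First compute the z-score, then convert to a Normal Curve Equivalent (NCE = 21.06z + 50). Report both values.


z = (X - mean) / SD = (65 - 58.0) / 17.4
z = 7.0 / 17.4
z = 0.4023
NCE = NCE = 21.06z + 50
Carry z at full precision (z = 7.0 / 17.4) into the conversion:
NCE = 21.06 * (7.0 / 17.4) + 50 = 147.42 / 17.4 + 50
NCE = 8.4724 + 50
NCE = 58.4724

58.4724


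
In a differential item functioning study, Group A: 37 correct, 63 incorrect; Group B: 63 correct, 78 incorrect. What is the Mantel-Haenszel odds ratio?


Odds_A = 37/63 = 0.5873
Odds_B = 63/78 = 0.8077
OR = Odds_A / Odds_B = 0.5873 / 0.8077
Exactly, OR = (37 * 78) / (63 * 63) = 2886 / 3969
OR = 0.7271

0.7271


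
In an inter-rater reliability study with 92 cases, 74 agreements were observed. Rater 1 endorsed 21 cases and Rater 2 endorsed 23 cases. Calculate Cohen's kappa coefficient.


P_o = 74/92 = 0.804348
P_e = (21*23 + 71*69) / 8464 = 0.63587
kappa = (P_o - P_e) / (1 - P_e)
kappa = (0.804348 - 0.63587) / (1 - 0.63587)
kappa = 0.4627

0.4627


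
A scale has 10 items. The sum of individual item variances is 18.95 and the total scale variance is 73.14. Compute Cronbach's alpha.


alpha = (k/(k-1)) * (1 - sum(si^2)/s_total^2)
= (10/9) * (1 - 18.95/73.14)
alpha = 0.8232

0.8232


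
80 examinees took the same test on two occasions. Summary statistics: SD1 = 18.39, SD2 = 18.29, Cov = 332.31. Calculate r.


r = cov(X,Y) / (SD_X * SD_Y)
r = 332.31 / (18.39 * 18.29)
r = 332.31 / 336.3531
r = 0.988

0.988


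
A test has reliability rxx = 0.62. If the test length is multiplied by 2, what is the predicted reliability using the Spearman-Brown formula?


r_new = (n * rxx) / (1 + (n-1) * rxx)
r_new = (2 * 0.62) / (1 + 1 * 0.62)
r_new = 1.24 / 1.62
r_new = 0.7654

0.7654


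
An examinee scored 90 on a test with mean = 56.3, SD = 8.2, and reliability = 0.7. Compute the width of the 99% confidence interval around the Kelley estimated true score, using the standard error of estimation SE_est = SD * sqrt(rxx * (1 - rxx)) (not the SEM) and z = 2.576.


True score estimate = 0.7*90 + 0.3*56.3 = 79.89
SE_est = SD * sqrt(rxx * (1 - rxx)) = 8.2 * sqrt(0.7 * 0.3) = 8.2 * sqrt(0.21) = 3.757712
CI = T_est +/- z * SE_est, so width = 2 * z * SE_est = 2 * 2.576 * 3.757712
Width = 19.3597

19.3597


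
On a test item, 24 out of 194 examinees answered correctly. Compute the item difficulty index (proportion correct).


Item difficulty p = number correct / total examinees
p = 24 / 194
p = 0.1237

0.1237


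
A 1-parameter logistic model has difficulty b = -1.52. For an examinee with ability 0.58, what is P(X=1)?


theta - b = 0.58 - -1.52 = 2.1
exp(-(theta - b)) = exp(-2.1) = 0.1225
P = 1 / (1 + 0.1225)
P = 0.8909

0.8909


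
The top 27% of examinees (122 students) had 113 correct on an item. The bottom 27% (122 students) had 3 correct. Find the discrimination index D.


p_upper = 113/122 = 0.9262
p_lower = 3/122 = 0.0246
D = 0.9262 - 0.0246 = 0.9016

0.9016


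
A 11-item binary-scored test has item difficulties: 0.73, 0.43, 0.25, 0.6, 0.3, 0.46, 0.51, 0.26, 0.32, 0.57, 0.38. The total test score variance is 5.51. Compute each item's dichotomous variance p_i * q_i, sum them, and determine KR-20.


For each item, compute p_i * q_i:
  Item 1: 0.73 * 0.27 = 0.1971
  Item 2: 0.43 * 0.57 = 0.2451
  Item 3: 0.25 * 0.75 = 0.1875
  Item 4: 0.6 * 0.4 = 0.24
  Item 5: 0.3 * 0.7 = 0.21
  Item 6: 0.46 * 0.54 = 0.2484
  Item 7: 0.51 * 0.49 = 0.2499
  Item 8: 0.26 * 0.74 = 0.1924
  Item 9: 0.32 * 0.68 = 0.2176
  Item 10: 0.57 * 0.43 = 0.2451
  Item 11: 0.38 * 0.62 = 0.2356
Sum(p_i * q_i) = 0.1971 + 0.2451 + 0.1875 + 0.24 + 0.21 + 0.2484 + 0.2499 + 0.1924 + 0.2176 + 0.2451 + 0.2356 = 2.4687
KR-20 = (k/(k-1)) * (1 - Sum(p_i*q_i) / Var_total)
= (11/10) * (1 - 2.4687/5.51)
= 1.1 * 0.552
KR-20 = 0.6072

0.6072


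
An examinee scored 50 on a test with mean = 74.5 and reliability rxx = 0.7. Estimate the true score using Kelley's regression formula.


T_est = rxx * X + (1 - rxx) * mean
T_est = 0.7 * 50 + 0.3 * 74.5
T_est = 35.0 + 22.35
T_est = 57.35

57.35


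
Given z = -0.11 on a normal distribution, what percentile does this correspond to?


CDF(z) = 0.5 * (1 + erf(z/sqrt(2)))
erf(-0.0778) = -0.0876
CDF = 0.4562
Percentile rank = 0.4562 * 100 = 45.62

45.62


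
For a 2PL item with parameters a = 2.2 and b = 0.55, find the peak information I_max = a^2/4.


For 2PL, max info at theta = b = 0.55
I_max = a^2 / 4 = 2.2^2 / 4
= 4.84 / 4
I_max = 1.21

1.21


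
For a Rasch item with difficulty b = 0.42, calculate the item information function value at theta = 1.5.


P = 1/(1+exp(-(1.5-0.42))) = 0.7465
I = P*(1-P) = 0.7465 * 0.2535
I = 0.1892

0.1892


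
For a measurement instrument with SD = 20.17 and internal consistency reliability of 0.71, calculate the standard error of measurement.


SEM = SD * sqrt(1 - rxx)
SEM = 20.17 * sqrt(1 - 0.71)
SEM = 20.17 * sqrt(0.29) = 20.17 * 0.538516
SEM = 10.8619

10.8619


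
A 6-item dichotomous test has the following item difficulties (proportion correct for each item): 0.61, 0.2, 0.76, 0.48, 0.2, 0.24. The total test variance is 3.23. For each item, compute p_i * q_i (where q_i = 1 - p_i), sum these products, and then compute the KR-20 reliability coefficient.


For each item, compute p_i * q_i:
  Item 1: 0.61 * 0.39 = 0.2379
  Item 2: 0.2 * 0.8 = 0.16
  Item 3: 0.76 * 0.24 = 0.1824
  Item 4: 0.48 * 0.52 = 0.2496
  Item 5: 0.2 * 0.8 = 0.16
  Item 6: 0.24 * 0.76 = 0.1824
Sum(p_i * q_i) = 0.2379 + 0.16 + 0.1824 + 0.2496 + 0.16 + 0.1824 = 1.1723
KR-20 = (k/(k-1)) * (1 - Sum(p_i*q_i) / Var_total)
= (6/5) * (1 - 1.1723/3.23)
= 1.2 * 0.6371
KR-20 = 0.7645

0.7645


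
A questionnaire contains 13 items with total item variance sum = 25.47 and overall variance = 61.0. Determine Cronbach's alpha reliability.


alpha = (k/(k-1)) * (1 - sum(si^2)/s_total^2)
= (13/12) * (1 - 25.47/61.0)
alpha = 0.631

0.631


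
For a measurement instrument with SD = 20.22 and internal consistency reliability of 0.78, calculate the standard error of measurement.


SEM = SD * sqrt(1 - rxx)
SEM = 20.22 * sqrt(1 - 0.78)
SEM = 20.22 * sqrt(0.22) = 20.22 * 0.469042
SEM = 9.484

9.484


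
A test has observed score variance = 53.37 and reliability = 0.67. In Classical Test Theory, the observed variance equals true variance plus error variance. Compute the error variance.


var_true = rxx * var_obs = 0.67 * 53.37 = 35.7579
var_error = var_obs - var_true
var_error = 53.37 - 35.7579
var_error = 17.6121

17.6121


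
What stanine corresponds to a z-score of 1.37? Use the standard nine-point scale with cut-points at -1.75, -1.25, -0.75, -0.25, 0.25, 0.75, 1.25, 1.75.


Stanine boundaries: [-1.75, -1.25, -0.75, -0.25, 0.25, 0.75, 1.25, 1.75]
z = 1.37
Check each boundary:
  z >= -1.75 -> could be stanine 2
  z >= -1.25 -> could be stanine 3
  z >= -0.75 -> could be stanine 4
  z >= -0.25 -> could be stanine 5
  z >= 0.25 -> could be stanine 6
  z >= 0.75 -> could be stanine 7
  z >= 1.25 -> could be stanine 8
  z < 1.75
Highest qualifying boundary gives stanine = 8

8


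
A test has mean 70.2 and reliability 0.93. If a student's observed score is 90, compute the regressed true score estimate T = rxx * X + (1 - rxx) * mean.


T_est = rxx * X + (1 - rxx) * mean
T_est = 0.93 * 90 + 0.07 * 70.2
T_est = 83.7 + 4.914
T_est = 88.614

88.614


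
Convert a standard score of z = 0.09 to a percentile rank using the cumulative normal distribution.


CDF(z) = 0.5 * (1 + erf(z/sqrt(2)))
erf(0.0636) = 0.0717
CDF = 0.5359
Percentile rank = 0.5359 * 100 = 53.59

53.59


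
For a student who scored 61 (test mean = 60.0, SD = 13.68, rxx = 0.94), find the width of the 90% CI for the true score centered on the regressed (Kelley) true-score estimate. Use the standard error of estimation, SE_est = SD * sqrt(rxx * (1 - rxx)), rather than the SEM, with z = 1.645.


True score estimate = 0.94*61 + 0.06*60.0 = 60.94
SE_est = SD * sqrt(rxx * (1 - rxx)) = 13.68 * sqrt(0.94 * 0.06) = 13.68 * sqrt(0.0564) = 3.24882
CI = T_est +/- z * SE_est, so width = 2 * z * SE_est = 2 * 1.645 * 3.24882
Width = 10.6886

10.6886


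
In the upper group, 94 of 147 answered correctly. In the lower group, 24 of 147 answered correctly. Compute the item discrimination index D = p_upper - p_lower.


p_upper = 94/147 = 0.6395
p_lower = 24/147 = 0.1633
D = 0.6395 - 0.1633 = 0.4762

0.4762


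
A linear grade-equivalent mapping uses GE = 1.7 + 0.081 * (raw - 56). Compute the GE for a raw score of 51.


raw - median = 51 - 56 = -5
slope * diff = 0.081 * -5 = -0.405
GE = 1.7 + -0.405
GE = 1.295

1.295


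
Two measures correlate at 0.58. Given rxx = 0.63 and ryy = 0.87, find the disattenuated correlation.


r_corrected = rxy / sqrt(rxx * ryy)
= 0.58 / sqrt(0.63 * 0.87)
= 0.58 / sqrt(0.5481)
= 0.58 / 0.740338
r_corrected = 0.7834

0.7834


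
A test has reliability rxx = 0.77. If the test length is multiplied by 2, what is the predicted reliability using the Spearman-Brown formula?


r_new = (n * rxx) / (1 + (n-1) * rxx)
r_new = (2 * 0.77) / (1 + 1 * 0.77)
r_new = 1.54 / 1.77
r_new = 0.8701

0.8701


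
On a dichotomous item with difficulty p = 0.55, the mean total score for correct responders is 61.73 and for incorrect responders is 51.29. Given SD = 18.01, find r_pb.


q = 1 - p = 0.45
rpb = ((M1 - M0) / SD) * sqrt(p * q)
rpb = ((61.73 - 51.29) / 18.01) * sqrt(0.55 * 0.45)
rpb = 0.2884

0.2884


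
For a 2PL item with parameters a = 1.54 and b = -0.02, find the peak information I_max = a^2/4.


For 2PL, max info at theta = b = -0.02
I_max = a^2 / 4 = 1.54^2 / 4
= 2.3716 / 4
I_max = 0.5929

0.5929


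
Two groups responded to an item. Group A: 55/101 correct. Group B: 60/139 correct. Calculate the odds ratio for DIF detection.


Odds_A = 55/46 = 1.1957
Odds_B = 60/79 = 0.7595
OR = Odds_A / Odds_B = 1.1957 / 0.7595
Exactly, OR = (55 * 79) / (46 * 60) = 4345 / 2760
OR = 1.5743

1.5743


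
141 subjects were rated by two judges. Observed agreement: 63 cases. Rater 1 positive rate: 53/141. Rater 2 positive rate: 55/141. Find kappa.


P_o = 63/141 = 0.446809
P_e = (53*55 + 88*86) / 19881 = 0.527287
kappa = (P_o - P_e) / (1 - P_e)
kappa = (0.446809 - 0.527287) / (1 - 0.527287)
kappa = -0.1702

-0.1702


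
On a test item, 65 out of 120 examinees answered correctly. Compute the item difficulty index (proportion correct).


Item difficulty p = number correct / total examinees
p = 65 / 120
p = 0.5417

0.5417


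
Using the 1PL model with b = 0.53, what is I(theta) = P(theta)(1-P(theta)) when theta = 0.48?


P = 1/(1+exp(-(0.48-0.53))) = 0.4875
I = P*(1-P) = 0.4875 * 0.5125
I = 0.2498

0.2498


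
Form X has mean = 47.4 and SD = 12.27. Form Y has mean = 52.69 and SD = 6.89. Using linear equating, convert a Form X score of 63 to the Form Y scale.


slope = SD_Y / SD_X = 6.89 / 12.27 ~ 0.5615
intercept = mean_Y - slope * mean_X = 52.69 - (6.89 / 12.27) * 47.4 ~ 26.0734
Y = slope * X + intercept. To avoid rounding drift from the rounded slope/intercept, evaluate the equivalent form Y = mean_Y + SD_Y * (X - mean_X) / SD_X at full precision:
Y = 52.69 + 6.89 * (63 - 47.4) / 12.27
Y = 52.69 + 6.89 * 15.6 / 12.27
Y = 52.69 + 107.484 / 12.27
Y = 52.69 + 8.7599
Y = 61.4499

61.4499


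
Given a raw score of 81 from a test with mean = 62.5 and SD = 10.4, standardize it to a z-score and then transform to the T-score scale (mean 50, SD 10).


z = (X - mean) / SD = (81 - 62.5) / 10.4
z = 18.5 / 10.4
z = 1.7788
T-score = T = 50 + 10z
Carry z at full precision (z = 18.5 / 10.4) into the conversion:
T-score = 50 + 10 * (18.5 / 10.4) = 50 + 185 / 10.4
T-score = 50 + 17.7885
T-score = 67.7885

67.7885


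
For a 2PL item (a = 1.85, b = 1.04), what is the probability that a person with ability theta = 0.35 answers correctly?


a*(theta - b) = 1.85 * (0.35 - 1.04) = -1.2765
exp(--1.2765) = 3.5841
P = 1 / (1 + 3.5841)
P = 0.2181

0.2181


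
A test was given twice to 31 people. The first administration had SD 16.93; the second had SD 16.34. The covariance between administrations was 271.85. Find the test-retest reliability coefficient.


r = cov(X,Y) / (SD_X * SD_Y)
r = 271.85 / (16.93 * 16.34)
r = 271.85 / 276.6362
r = 0.9827

0.9827


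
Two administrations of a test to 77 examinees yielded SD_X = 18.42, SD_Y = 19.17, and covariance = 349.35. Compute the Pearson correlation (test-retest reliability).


r = cov(X,Y) / (SD_X * SD_Y)
r = 349.35 / (18.42 * 19.17)
r = 349.35 / 353.1114
r = 0.9893

0.9893


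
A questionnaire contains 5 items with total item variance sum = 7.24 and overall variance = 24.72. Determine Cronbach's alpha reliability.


alpha = (k/(k-1)) * (1 - sum(si^2)/s_total^2)
= (5/4) * (1 - 7.24/24.72)
alpha = 0.8839

0.8839


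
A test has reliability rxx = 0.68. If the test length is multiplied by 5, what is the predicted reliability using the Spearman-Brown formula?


r_new = (n * rxx) / (1 + (n-1) * rxx)
r_new = (5 * 0.68) / (1 + 4 * 0.68)
r_new = 3.4 / 3.72
r_new = 0.914

0.914


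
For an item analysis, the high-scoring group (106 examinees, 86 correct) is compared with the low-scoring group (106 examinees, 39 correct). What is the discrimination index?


p_upper = 86/106 = 0.8113
p_lower = 39/106 = 0.3679
D = 0.8113 - 0.3679 = 0.4434

0.4434


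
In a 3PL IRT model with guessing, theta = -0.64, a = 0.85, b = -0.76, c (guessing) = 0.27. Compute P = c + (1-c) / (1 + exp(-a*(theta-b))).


logit = 0.85*(-0.64 - -0.76) = 0.102
P* = 1/(1 + exp(-0.102)) = 0.5255
P = 0.27 + (1 - 0.27) * 0.5255
P = 0.6536

0.6536


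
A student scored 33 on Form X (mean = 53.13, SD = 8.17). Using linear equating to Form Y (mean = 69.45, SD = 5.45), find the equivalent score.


slope = SD_Y / SD_X = 5.45 / 8.17 ~ 0.6671
intercept = mean_Y - slope * mean_X = 69.45 - (5.45 / 8.17) * 53.13 ~ 34.0083
Y = slope * X + intercept. To avoid rounding drift from the rounded slope/intercept, evaluate the equivalent form Y = mean_Y + SD_Y * (X - mean_X) / SD_X at full precision:
Y = 69.45 + 5.45 * (33 - 53.13) / 8.17
Y = 69.45 - 5.45 * 20.13 / 8.17
Y = 69.45 - 109.7085 / 8.17
Y = 69.45 - 13.4282
Y = 56.0218

56.0218


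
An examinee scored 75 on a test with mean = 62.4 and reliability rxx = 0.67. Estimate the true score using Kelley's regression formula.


T_est = rxx * X + (1 - rxx) * mean
T_est = 0.67 * 75 + 0.33 * 62.4
T_est = 50.25 + 20.592
T_est = 70.842

70.842


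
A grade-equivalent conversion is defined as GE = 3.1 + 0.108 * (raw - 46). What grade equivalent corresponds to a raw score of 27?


raw - median = 27 - 46 = -19
slope * diff = 0.108 * -19 = -2.052
GE = 3.1 + -2.052
GE = 1.048

1.048


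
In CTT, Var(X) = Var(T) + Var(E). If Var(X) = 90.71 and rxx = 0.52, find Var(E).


var_true = rxx * var_obs = 0.52 * 90.71 = 47.1692
var_error = var_obs - var_true
var_error = 90.71 - 47.1692
var_error = 43.5408

43.5408


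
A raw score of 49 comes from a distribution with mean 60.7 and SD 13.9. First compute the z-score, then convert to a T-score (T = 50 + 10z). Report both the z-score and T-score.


z = (X - mean) / SD = (49 - 60.7) / 13.9
z = -11.7 / 13.9
z = -0.8417
T-score = T = 50 + 10z
Carry z at full precision (z = -11.7 / 13.9) into the conversion:
T-score = 50 + 10 * (-11.7 / 13.9) = 50 + -117 / 13.9
T-score = 50 + -8.4173
T-score = 41.5827

41.5827


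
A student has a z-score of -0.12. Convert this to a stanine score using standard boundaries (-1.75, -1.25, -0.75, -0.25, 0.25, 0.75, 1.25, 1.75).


Stanine boundaries: [-1.75, -1.25, -0.75, -0.25, 0.25, 0.75, 1.25, 1.75]
z = -0.12
Check each boundary:
  z >= -1.75 -> could be stanine 2
  z >= -1.25 -> could be stanine 3
  z >= -0.75 -> could be stanine 4
  z >= -0.25 -> could be stanine 5
  z < 0.25
  z < 0.75
  z < 1.25
  z < 1.75
Highest qualifying boundary gives stanine = 5

5


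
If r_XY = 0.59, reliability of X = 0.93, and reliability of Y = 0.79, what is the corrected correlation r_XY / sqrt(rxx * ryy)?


r_corrected = rxy / sqrt(rxx * ryy)
= 0.59 / sqrt(0.93 * 0.79)
= 0.59 / sqrt(0.7347)
= 0.59 / 0.857146
r_corrected = 0.6883

0.6883


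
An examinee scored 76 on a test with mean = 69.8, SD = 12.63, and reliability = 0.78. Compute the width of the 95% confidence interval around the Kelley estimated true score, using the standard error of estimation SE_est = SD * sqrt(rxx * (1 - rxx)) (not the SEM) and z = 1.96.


True score estimate = 0.78*76 + 0.22*69.8 = 74.636
SE_est = SD * sqrt(rxx * (1 - rxx)) = 12.63 * sqrt(0.78 * 0.22) = 12.63 * sqrt(0.1716) = 5.231931
CI = T_est +/- z * SE_est, so width = 2 * z * SE_est = 2 * 1.96 * 5.231931
Width = 20.5092

20.5092


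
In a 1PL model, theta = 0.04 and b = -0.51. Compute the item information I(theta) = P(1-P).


P = 1/(1+exp(-(0.04--0.51))) = 0.6341
I = P*(1-P) = 0.6341 * 0.3659
I = 0.232

0.232


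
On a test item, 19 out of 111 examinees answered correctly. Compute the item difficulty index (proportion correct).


Item difficulty p = number correct / total examinees
p = 19 / 111
p = 0.1712

0.1712


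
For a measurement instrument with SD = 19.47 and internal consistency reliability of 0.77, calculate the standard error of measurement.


SEM = SD * sqrt(1 - rxx)
SEM = 19.47 * sqrt(1 - 0.77)
SEM = 19.47 * sqrt(0.23) = 19.47 * 0.479583
SEM = 9.3375

9.3375


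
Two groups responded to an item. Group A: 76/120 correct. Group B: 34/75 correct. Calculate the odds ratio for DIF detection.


Odds_A = 76/44 = 1.7273
Odds_B = 34/41 = 0.8293
OR = Odds_A / Odds_B = 1.7273 / 0.8293
Exactly, OR = (76 * 41) / (44 * 34) = 3116 / 1496
OR = 2.0829

2.0829


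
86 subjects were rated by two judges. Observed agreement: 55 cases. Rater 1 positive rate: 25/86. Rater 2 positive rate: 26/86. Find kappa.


P_o = 55/86 = 0.639535
P_e = (25*26 + 61*60) / 7396 = 0.582747
kappa = (P_o - P_e) / (1 - P_e)
kappa = (0.639535 - 0.582747) / (1 - 0.582747)
kappa = 0.1361

0.1361


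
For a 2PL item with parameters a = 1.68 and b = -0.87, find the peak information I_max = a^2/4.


For 2PL, max info at theta = b = -0.87
I_max = a^2 / 4 = 1.68^2 / 4
= 2.8224 / 4
I_max = 0.7056

0.7056


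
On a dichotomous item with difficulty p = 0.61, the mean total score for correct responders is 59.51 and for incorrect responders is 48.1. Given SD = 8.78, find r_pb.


q = 1 - p = 0.39
rpb = ((M1 - M0) / SD) * sqrt(p * q)
rpb = ((59.51 - 48.1) / 8.78) * sqrt(0.61 * 0.39)
rpb = 0.6339

0.6339


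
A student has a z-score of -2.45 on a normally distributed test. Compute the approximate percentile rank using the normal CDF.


CDF(z) = 0.5 * (1 + erf(z/sqrt(2)))
erf(-1.7324) = -0.9857
CDF = 0.0071
Percentile rank = 0.0071 * 100 = 0.71

0.71


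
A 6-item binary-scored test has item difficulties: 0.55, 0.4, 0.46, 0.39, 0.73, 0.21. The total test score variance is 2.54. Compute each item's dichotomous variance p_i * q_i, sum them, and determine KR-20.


For each item, compute p_i * q_i:
  Item 1: 0.55 * 0.45 = 0.2475
  Item 2: 0.4 * 0.6 = 0.24
  Item 3: 0.46 * 0.54 = 0.2484
  Item 4: 0.39 * 0.61 = 0.2379
  Item 5: 0.73 * 0.27 = 0.1971
  Item 6: 0.21 * 0.79 = 0.1659
Sum(p_i * q_i) = 0.2475 + 0.24 + 0.2484 + 0.2379 + 0.1971 + 0.1659 = 1.3368
KR-20 = (k/(k-1)) * (1 - Sum(p_i*q_i) / Var_total)
= (6/5) * (1 - 1.3368/2.54)
= 1.2 * 0.4737
KR-20 = 0.5684

0.5684
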